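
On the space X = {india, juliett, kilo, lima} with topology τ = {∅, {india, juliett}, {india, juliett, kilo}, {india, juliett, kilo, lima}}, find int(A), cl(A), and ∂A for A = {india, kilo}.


int(A) = ∅, cl(A) = {india, juliett, kilo, lima}, ∂A = {india, juliett, kilo, lima}.

Closed sets in (X, τ) are complements of opens:
  closed(X, τ) = {∅, {lima}, {kilo, lima}, {india, juliett, kilo, lima}}.
int(A) = ⋃ {U ∈ τ : U ⊆ A}. Opens contained in A: ∅.
Taking the union of these: int(A) = ∅.
cl(A) = ⋂ {C closed : A ⊆ C}. Closed sets containing A: {india, juliett, kilo, lima}.
Intersecting these: cl(A) = {india, juliett, kilo, lima}.
∂A = cl(A) ∖ int(A) = {india, juliett, kilo, lima} ∖ ∅ = {india, juliett, kilo, lima}.


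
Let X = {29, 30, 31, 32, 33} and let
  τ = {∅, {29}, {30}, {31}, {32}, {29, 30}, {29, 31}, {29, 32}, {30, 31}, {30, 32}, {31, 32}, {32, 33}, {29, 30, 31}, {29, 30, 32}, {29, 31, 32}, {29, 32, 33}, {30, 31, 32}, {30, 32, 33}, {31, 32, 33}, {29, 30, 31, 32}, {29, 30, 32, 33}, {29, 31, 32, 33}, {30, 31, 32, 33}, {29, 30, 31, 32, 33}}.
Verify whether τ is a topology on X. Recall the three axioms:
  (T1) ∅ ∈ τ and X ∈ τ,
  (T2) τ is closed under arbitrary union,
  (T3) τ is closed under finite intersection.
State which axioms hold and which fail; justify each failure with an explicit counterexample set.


τ IS a topology on X.

Axiom (T1): ∅ ∈ τ? Yes; X ∈ τ? Yes.
Axiom (T2/T3): check pairwise unions and intersections of members of τ.
All pairwise intersections and unions checked — each lies in τ. Therefore τ satisfies (T1), (T2), (T3): it IS a topology on X.


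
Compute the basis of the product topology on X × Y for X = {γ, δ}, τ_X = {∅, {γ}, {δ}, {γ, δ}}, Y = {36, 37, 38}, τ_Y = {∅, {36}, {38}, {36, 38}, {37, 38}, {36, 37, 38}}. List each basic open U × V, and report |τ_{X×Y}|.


Basis B = {∅ × ∅, {γ} × {36}, {γ} × {38}, {δ} × {36}, {δ} × {38}, {γ} × {36, 38}, {γ, δ} × {36}, {γ} × {37, 38}, {γ, δ} × {38}, {δ} × {36, 38}, {δ} × {37, 38}, {γ} × {36, 37, 38}, {δ} × {36, 37, 38}, {γ, δ} × {36, 38}, {γ, δ} × {37, 38}, {γ, δ} × {36, 37, 38}}; |τ_{X×Y}| = 36.

Enumerate products U × V with U ∈ τ_X, V ∈ τ_Y (deduplicated):
  ∅ × ∅ = {} (∅)
  {γ} × {36} = {(γ,36)}
  {γ} × {38} = {(γ,38)}
  {δ} × {36} = {(δ,36)}
  {δ} × {38} = {(δ,38)}
  {γ} × {36, 38} = {(γ,36), (γ,38)}
  {γ, δ} × {36} = {(γ,36), (δ,36)}
  {γ} × {37, 38} = {(γ,37), (γ,38)}
  {γ, δ} × {38} = {(γ,38), (δ,38)}
  {δ} × {36, 38} = {(δ,36), (δ,38)}
  {δ} × {37, 38} = {(δ,37), (δ,38)}
  {γ} × {36, 37, 38} = {(γ,36), (γ,37), (γ,38)}
  {δ} × {36, 37, 38} = {(δ,36), (δ,37), (δ,38)}
  {γ, δ} × {36, 38} = {(γ,36), (γ,38), (δ,36), (δ,38)}
  {γ, δ} × {37, 38} = {(γ,37), (γ,38), (δ,37), (δ,38)}
  {γ, δ} × {36, 37, 38} = {(γ,36), (γ,37), (γ,38), (δ,36), (δ,37), (δ,38)}
These 16 distinct sets form the basis B.
Close under arbitrary unions to get τ_{X×Y}; counting gives |τ_{X×Y}| = 36.


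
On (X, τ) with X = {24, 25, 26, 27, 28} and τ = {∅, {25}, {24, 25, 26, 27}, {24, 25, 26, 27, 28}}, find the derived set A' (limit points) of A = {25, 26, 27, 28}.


A' = {24, 26, 27, 28}

For each x ∈ X, list the open sets U ∈ τ with x ∈ U, then check whether U ∩ (A ∖ {x}) ≠ ∅ for every such U.
  x = 24: opens ∋ x are {24, 25, 26, 27}, {24, 25, 26, 27, 28}; each meets A ∖ {24}, so x IS a limit point.
  x = 25: open {25} ∋ x has {25} ∩ (A ∖ {25}) = ∅, so x is NOT a limit point.
  x = 26: opens ∋ x are {24, 25, 26, 27}, {24, 25, 26, 27, 28}; each meets A ∖ {26}, so x IS a limit point.
  x = 27: opens ∋ x are {24, 25, 26, 27}, {24, 25, 26, 27, 28}; each meets A ∖ {27}, so x IS a limit point.
  x = 28: opens ∋ x are {24, 25, 26, 27, 28}; each meets A ∖ {28}, so x IS a limit point.
Collecting: A' = {24, 26, 27, 28}.


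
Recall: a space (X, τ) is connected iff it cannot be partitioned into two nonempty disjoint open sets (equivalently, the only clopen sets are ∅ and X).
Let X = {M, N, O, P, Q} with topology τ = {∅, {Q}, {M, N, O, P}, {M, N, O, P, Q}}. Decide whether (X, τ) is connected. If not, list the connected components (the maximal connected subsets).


(X, τ) is disconnected; components = [{Q}, {M, N, O, P}].

Find clopen sets (U ∈ τ with X ∖ U ∈ τ):
  U = ∅, X ∖ U = {M, N, O, P, Q} — both open, so U is clopen.
  U = {Q}, X ∖ U = {M, N, O, P} — both open, so U is clopen.
  U = {M, N, O, P}, X ∖ U = {Q} — both open, so U is clopen.
  U = {M, N, O, P, Q}, X ∖ U = ∅ — both open, so U is clopen.
Nontrivial clopen(s) exist: e.g. {Q}. So (X, τ) is disconnected.
Compute connected components by grouping points that agree on all clopens:
  component: {Q}
  component: {M, N, O, P}


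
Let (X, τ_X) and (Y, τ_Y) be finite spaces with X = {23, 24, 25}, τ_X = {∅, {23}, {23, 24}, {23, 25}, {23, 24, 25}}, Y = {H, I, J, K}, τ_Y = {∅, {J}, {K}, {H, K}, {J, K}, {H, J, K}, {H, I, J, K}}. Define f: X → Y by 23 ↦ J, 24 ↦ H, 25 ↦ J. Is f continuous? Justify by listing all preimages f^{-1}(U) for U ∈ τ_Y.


f is NOT continuous.

Compute f^{-1}(U) for each U ∈ τ_Y:
  U = ∅: f^{-1}(U) = ∅ ∈ τ_X ✓.
  U = {J}: f^{-1}(U) = {23, 25} ∈ τ_X ✓.
  U = {K}: f^{-1}(U) = ∅ ∈ τ_X ✓.
  U = {H, K}: f^{-1}(U) = {24} ∉ τ_X ✗.
  U = {J, K}: f^{-1}(U) = {23, 25} ∈ τ_X ✓.
  U = {H, J, K}: f^{-1}(U) = {23, 24, 25} ∈ τ_X ✓.
  U = {H, I, J, K}: f^{-1}(U) = {23, 24, 25} ∈ τ_X ✓.
Found U = {H, K} with f^{-1}(U) = {24} not in τ_X. Therefore f is NOT continuous.


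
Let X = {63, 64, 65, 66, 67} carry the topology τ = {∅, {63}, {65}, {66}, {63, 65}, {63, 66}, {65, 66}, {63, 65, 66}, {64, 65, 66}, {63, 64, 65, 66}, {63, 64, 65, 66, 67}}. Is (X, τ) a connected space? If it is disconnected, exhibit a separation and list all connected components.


(X, τ) is connected.

Find clopen sets (U ∈ τ with X ∖ U ∈ τ):
  U = ∅, X ∖ U = {63, 64, 65, 66, 67} — both open, so U is clopen.
  U = {63, 64, 65, 66, 67}, X ∖ U = ∅ — both open, so U is clopen.
Only trivial clopens (∅ and X) exist, so (X, τ) is connected.
Compute connected components by grouping points that agree on all clopens:
  component: {63, 64, 65, 66, 67}


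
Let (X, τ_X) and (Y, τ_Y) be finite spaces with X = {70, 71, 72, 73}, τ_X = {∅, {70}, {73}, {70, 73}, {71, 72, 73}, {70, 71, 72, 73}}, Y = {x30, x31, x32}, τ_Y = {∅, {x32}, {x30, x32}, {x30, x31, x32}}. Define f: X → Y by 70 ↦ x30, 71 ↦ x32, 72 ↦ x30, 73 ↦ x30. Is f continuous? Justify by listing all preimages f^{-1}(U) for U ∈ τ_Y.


f is NOT continuous.

Compute f^{-1}(U) for each U ∈ τ_Y:
  U = ∅: f^{-1}(U) = ∅ ∈ τ_X ✓.
  U = {x32}: f^{-1}(U) = {71} ∉ τ_X ✗.
  U = {x30, x32}: f^{-1}(U) = {70, 71, 72, 73} ∈ τ_X ✓.
  U = {x30, x31, x32}: f^{-1}(U) = {70, 71, 72, 73} ∈ τ_X ✓.
Found U = {x32} with f^{-1}(U) = {71} not in τ_X. Therefore f is NOT continuous.


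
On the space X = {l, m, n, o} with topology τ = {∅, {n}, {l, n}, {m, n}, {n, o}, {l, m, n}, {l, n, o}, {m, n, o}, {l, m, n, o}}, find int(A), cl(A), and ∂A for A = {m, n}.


int(A) = {m, n}, cl(A) = {l, m, n, o}, ∂A = {l, o}.

Closed sets in (X, τ) are complements of opens:
  closed(X, τ) = {∅, {l}, {m}, {o}, {l, m}, {l, o}, {m, o}, {l, m, o}, {l, m, n, o}}.
int(A) = ⋃ {U ∈ τ : U ⊆ A}. Opens contained in A: ∅, {n}, {m, n}.
Taking the union of these: int(A) = {m, n}.
cl(A) = ⋂ {C closed : A ⊆ C}. Closed sets containing A: {l, m, n, o}.
Intersecting these: cl(A) = {l, m, n, o}.
∂A = cl(A) ∖ int(A) = {l, m, n, o} ∖ {m, n} = {l, o}.


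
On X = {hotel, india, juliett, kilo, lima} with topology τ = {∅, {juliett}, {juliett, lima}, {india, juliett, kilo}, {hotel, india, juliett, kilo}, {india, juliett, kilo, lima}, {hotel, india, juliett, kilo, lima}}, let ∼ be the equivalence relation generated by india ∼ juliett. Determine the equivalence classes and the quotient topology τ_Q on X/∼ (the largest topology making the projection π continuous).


X/∼ = {[hotel], [india=juliett], [kilo], [lima]}; |τ_Q| = 5.

Equivalence classes: [hotel], [india=juliett], [kilo], [lima].
Quotient map π: X → X/∼ sends hotel ↦ [hotel], india ↦ [india=juliett], juliett ↦ [india=juliett], kilo ↦ [kilo], lima ↦ [lima].
For each subset V ⊆ X/∼, compute π^{-1}(V) ⊆ X and check whether π^{-1}(V) ∈ τ. V is open in τ_Q iff π^{-1}(V) ∈ τ.
  V = {}: π^{-1}(V) = ∅ ∈ τ ✓.
  V = {[hotel]}: π^{-1}(V) = {hotel} ∉ τ ✗.
  V = {[india=juliett]}: π^{-1}(V) = {india, juliett} ∉ τ ✗.
  V = {[hotel], [india=juliett]}: π^{-1}(V) = {hotel, india, juliett} ∉ τ ✗.
  V = {[kilo]}: π^{-1}(V) = {kilo} ∉ τ ✗.
  V = {[hotel], [kilo]}: π^{-1}(V) = {hotel, kilo} ∉ τ ✗.
  V = {[india=juliett], [kilo]}: π^{-1}(V) = {india, juliett, kilo} ∈ τ ✓.
  V = {[hotel], [india=juliett], [kilo]}: π^{-1}(V) = {hotel, india, juliett, kilo} ∈ τ ✓.
  V = {[lima]}: π^{-1}(V) = {lima} ∉ τ ✗.
  V = {[hotel], [lima]}: π^{-1}(V) = {hotel, lima} ∉ τ ✗.
  V = {[india=juliett], [lima]}: π^{-1}(V) = {india, juliett, lima} ∉ τ ✗.
  V = {[hotel], [india=juliett], [lima]}: π^{-1}(V) = {hotel, india, juliett, lima} ∉ τ ✗.
  V = {[kilo], [lima]}: π^{-1}(V) = {kilo, lima} ∉ τ ✗.
  V = {[hotel], [kilo], [lima]}: π^{-1}(V) = {hotel, kilo, lima} ∉ τ ✗.
  V = {[india=juliett], [kilo], [lima]}: π^{-1}(V) = {india, juliett, kilo, lima} ∈ τ ✓.
  V = {[hotel], [india=juliett], [kilo], [lima]}: π^{-1}(V) = {hotel, india, juliett, kilo, lima} ∈ τ ✓.
Open sets in the quotient: τ_Q = {{}, {[india=juliett], [kilo]}, {[hotel], [india=juliett], [kilo]}, {[india=juliett], [kilo], [lima]}, {[hotel], [india=juliett], [kilo], [lima]}} (5 elements).


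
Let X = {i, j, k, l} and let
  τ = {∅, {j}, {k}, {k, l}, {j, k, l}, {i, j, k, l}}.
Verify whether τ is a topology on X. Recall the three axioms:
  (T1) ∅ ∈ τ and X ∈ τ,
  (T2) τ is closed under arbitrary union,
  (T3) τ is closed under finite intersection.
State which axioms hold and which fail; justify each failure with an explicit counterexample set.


τ is NOT a topology on X.

Axiom (T1): ∅ ∈ τ? Yes; X ∈ τ? Yes.
Axiom (T2/T3): check pairwise unions and intersections of members of τ.
Counterexample for (T2): {j} ∪ {k} = {j, k} ∉ τ. Therefore τ is NOT a topology.


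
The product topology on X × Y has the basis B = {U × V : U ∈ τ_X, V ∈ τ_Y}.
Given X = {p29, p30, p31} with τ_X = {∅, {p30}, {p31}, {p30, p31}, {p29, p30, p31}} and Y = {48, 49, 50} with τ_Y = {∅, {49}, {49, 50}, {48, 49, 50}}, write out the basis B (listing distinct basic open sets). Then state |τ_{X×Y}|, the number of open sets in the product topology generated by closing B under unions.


Basis B = {∅ × ∅, {p30} × {49}, {p31} × {49}, {p30} × {49, 50}, {p30, p31} × {49}, {p31} × {49, 50}, {p29, p30, p31} × {49}, {p30} × {48, 49, 50}, {p31} × {48, 49, 50}, {p30, p31} × {49, 50}, {p29, p30, p31} × {49, 50}, {p30, p31} × {48, 49, 50}, {p29, p30, p31} × {48, 49, 50}}; |τ_{X×Y}| = 30.

Enumerate products U × V with U ∈ τ_X, V ∈ τ_Y (deduplicated):
  ∅ × ∅ = {} (∅)
  {p30} × {49} = {(p30,49)}
  {p31} × {49} = {(p31,49)}
  {p30} × {49, 50} = {(p30,49), (p30,50)}
  {p30, p31} × {49} = {(p30,49), (p31,49)}
  {p31} × {49, 50} = {(p31,49), (p31,50)}
  {p29, p30, p31} × {49} = {(p29,49), (p30,49), (p31,49)}
  {p30} × {48, 49, 50} = {(p30,48), (p30,49), (p30,50)}
  {p31} × {48, 49, 50} = {(p31,48), (p31,49), (p31,50)}
  {p30, p31} × {49, 50} = {(p30,49), (p30,50), (p31,49), (p31,50)}
  {p29, p30, p31} × {49, 50} = {(p29,49), (p29,50), (p30,49), (p30,50), (p31,49), (p31,50)}
  {p30, p31} × {48, 49, 50} = {(p30,48), (p30,49), (p30,50), (p31,48), (p31,49), (p31,50)}
  {p29, p30, p31} × {48, 49, 50} = {(p29,48), (p29,49), (p29,50), (p30,48), (p30,49), (p30,50), (p31,48), (p31,49), (p31,50)}
These 13 distinct sets form the basis B.
Close under arbitrary unions to get τ_{X×Y}; counting gives |τ_{X×Y}| = 30.


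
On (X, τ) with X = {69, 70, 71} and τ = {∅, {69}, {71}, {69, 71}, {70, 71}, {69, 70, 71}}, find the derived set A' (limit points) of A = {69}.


A' = ∅

For each x ∈ X, list the open sets U ∈ τ with x ∈ U, then check whether U ∩ (A ∖ {x}) ≠ ∅ for every such U.
  x = 69: open {69} ∋ x has {69} ∩ (A ∖ {69}) = ∅, so x is NOT a limit point.
  x = 70: open {70, 71} ∋ x has {70, 71} ∩ (A ∖ {70}) = ∅, so x is NOT a limit point.
  x = 71: open {71} ∋ x has {71} ∩ (A ∖ {71}) = ∅, so x is NOT a limit point.
Collecting: A' = ∅.


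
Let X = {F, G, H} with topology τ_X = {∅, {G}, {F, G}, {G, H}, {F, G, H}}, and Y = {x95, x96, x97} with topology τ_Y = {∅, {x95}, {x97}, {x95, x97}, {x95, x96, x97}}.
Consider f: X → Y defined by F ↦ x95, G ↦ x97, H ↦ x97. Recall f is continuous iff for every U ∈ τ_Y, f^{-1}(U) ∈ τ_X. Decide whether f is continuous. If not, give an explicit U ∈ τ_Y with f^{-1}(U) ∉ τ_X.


f is NOT continuous.

Compute f^{-1}(U) for each U ∈ τ_Y:
  U = ∅: f^{-1}(U) = ∅ ∈ τ_X ✓.
  U = {x95}: f^{-1}(U) = {F} ∉ τ_X ✗.
  U = {x97}: f^{-1}(U) = {G, H} ∈ τ_X ✓.
  U = {x95, x97}: f^{-1}(U) = {F, G, H} ∈ τ_X ✓.
  U = {x95, x96, x97}: f^{-1}(U) = {F, G, H} ∈ τ_X ✓.
Found U = {x95} with f^{-1}(U) = {F} not in τ_X. Therefore f is NOT continuous.


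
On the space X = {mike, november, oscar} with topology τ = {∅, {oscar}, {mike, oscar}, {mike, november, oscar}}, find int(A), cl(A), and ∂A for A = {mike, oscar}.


int(A) = {mike, oscar}, cl(A) = {mike, november, oscar}, ∂A = {november}.

Closed sets in (X, τ) are complements of opens:
  closed(X, τ) = {∅, {november}, {mike, november}, {mike, november, oscar}}.
int(A) = ⋃ {U ∈ τ : U ⊆ A}. Opens contained in A: ∅, {oscar}, {mike, oscar}.
Taking the union of these: int(A) = {mike, oscar}.
cl(A) = ⋂ {C closed : A ⊆ C}. Closed sets containing A: {mike, november, oscar}.
Intersecting these: cl(A) = {mike, november, oscar}.
∂A = cl(A) ∖ int(A) = {mike, november, oscar} ∖ {mike, oscar} = {november}.


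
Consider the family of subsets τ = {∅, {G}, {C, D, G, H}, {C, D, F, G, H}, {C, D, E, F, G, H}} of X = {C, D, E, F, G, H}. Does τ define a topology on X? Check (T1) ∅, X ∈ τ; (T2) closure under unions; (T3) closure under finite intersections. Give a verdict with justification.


τ IS a topology on X.

Axiom (T1): ∅ ∈ τ? Yes; X ∈ τ? Yes.
Axiom (T2/T3): check pairwise unions and intersections of members of τ.
All pairwise intersections and unions checked — each lies in τ. Therefore τ satisfies (T1), (T2), (T3): it IS a topology on X.


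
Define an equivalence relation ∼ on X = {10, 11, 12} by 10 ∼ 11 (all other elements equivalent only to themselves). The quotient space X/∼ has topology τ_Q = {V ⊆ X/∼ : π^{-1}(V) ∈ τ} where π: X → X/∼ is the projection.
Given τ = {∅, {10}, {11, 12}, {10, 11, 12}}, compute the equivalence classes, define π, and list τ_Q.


X/∼ = {[10=11], [12]}; |τ_Q| = 2.

Equivalence classes: [10=11], [12].
Quotient map π: X → X/∼ sends 10 ↦ [10=11], 11 ↦ [10=11], 12 ↦ [12].
For each subset V ⊆ X/∼, compute π^{-1}(V) ⊆ X and check whether π^{-1}(V) ∈ τ. V is open in τ_Q iff π^{-1}(V) ∈ τ.
  V = {}: π^{-1}(V) = ∅ ∈ τ ✓.
  V = {[10=11]}: π^{-1}(V) = {10, 11} ∉ τ ✗.
  V = {[12]}: π^{-1}(V) = {12} ∉ τ ✗.
  V = {[10=11], [12]}: π^{-1}(V) = {10, 11, 12} ∈ τ ✓.
Open sets in the quotient: τ_Q = {{}, {[10=11], [12]}} (2 elements).


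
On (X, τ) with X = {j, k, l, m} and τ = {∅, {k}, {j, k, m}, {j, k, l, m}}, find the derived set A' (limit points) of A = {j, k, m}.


A' = {j, l, m}

For each x ∈ X, list the open sets U ∈ τ with x ∈ U, then check whether U ∩ (A ∖ {x}) ≠ ∅ for every such U.
  x = j: opens ∋ x are {j, k, m}, {j, k, l, m}; each meets A ∖ {j}, so x IS a limit point.
  x = k: open {k} ∋ x has {k} ∩ (A ∖ {k}) = ∅, so x is NOT a limit point.
  x = l: opens ∋ x are {j, k, l, m}; each meets A ∖ {l}, so x IS a limit point.
  x = m: opens ∋ x are {j, k, m}, {j, k, l, m}; each meets A ∖ {m}, so x IS a limit point.
Collecting: A' = {j, l, m}.


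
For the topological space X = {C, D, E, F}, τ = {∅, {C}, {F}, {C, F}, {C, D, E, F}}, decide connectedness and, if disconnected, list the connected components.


(X, τ) is connected.

Find clopen sets (U ∈ τ with X ∖ U ∈ τ):
  U = ∅, X ∖ U = {C, D, E, F} — both open, so U is clopen.
  U = {C, D, E, F}, X ∖ U = ∅ — both open, so U is clopen.
Only trivial clopens (∅ and X) exist, so (X, τ) is connected.
Compute connected components by grouping points that agree on all clopens:
  component: {C, D, E, F}


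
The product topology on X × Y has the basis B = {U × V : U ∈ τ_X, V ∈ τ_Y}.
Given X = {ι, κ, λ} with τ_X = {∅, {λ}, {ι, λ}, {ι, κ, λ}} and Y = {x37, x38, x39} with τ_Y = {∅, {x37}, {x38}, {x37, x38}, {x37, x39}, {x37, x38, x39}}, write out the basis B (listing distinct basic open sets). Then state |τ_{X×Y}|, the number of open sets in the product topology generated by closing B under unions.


Basis B = {∅ × ∅, {λ} × {x37}, {λ} × {x38}, {ι, λ} × {x37}, {ι, λ} × {x38}, {λ} × {x37, x38}, {λ} × {x37, x39}, {ι, κ, λ} × {x37}, {ι, κ, λ} × {x38}, {λ} × {x37, x38, x39}, {ι, λ} × {x37, x38}, {ι, λ} × {x37, x39}, {ι, λ} × {x37, x38, x39}, {ι, κ, λ} × {x37, x38}, {ι, κ, λ} × {x37, x39}, {ι, κ, λ} × {x37, x38, x39}}; |τ_{X×Y}| = 40.

Enumerate products U × V with U ∈ τ_X, V ∈ τ_Y (deduplicated):
  ∅ × ∅ = {} (∅)
  {λ} × {x37} = {(λ,x37)}
  {λ} × {x38} = {(λ,x38)}
  {ι, λ} × {x37} = {(ι,x37), (λ,x37)}
  {ι, λ} × {x38} = {(ι,x38), (λ,x38)}
  {λ} × {x37, x38} = {(λ,x37), (λ,x38)}
  {λ} × {x37, x39} = {(λ,x37), (λ,x39)}
  {ι, κ, λ} × {x37} = {(ι,x37), (κ,x37), (λ,x37)}
  {ι, κ, λ} × {x38} = {(ι,x38), (κ,x38), (λ,x38)}
  {λ} × {x37, x38, x39} = {(λ,x37), (λ,x38), (λ,x39)}
  {ι, λ} × {x37, x38} = {(ι,x37), (ι,x38), (λ,x37), (λ,x38)}
  {ι, λ} × {x37, x39} = {(ι,x37), (ι,x39), (λ,x37), (λ,x39)}
  {ι, λ} × {x37, x38, x39} = {(ι,x37), (ι,x38), (ι,x39), (λ,x37), (λ,x38), (λ,x39)}
  {ι, κ, λ} × {x37, x38} = {(ι,x37), (ι,x38), (κ,x37), (κ,x38), (λ,x37), (λ,x38)}
  {ι, κ, λ} × {x37, x39} = {(ι,x37), (ι,x39), (κ,x37), (κ,x39), (λ,x37), (λ,x39)}
  {ι, κ, λ} × {x37, x38, x39} = {(ι,x37), (ι,x38), (ι,x39), (κ,x37), (κ,x38), (κ,x39), (λ,x37), (λ,x38), (λ,x39)}
These 16 distinct sets form the basis B.
Close under arbitrary unions to get τ_{X×Y}; counting gives |τ_{X×Y}| = 40.


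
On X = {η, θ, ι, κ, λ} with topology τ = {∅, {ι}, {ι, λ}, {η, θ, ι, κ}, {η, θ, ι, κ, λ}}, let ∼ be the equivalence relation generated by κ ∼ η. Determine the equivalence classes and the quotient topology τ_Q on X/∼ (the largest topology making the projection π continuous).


X/∼ = {[η=κ], [θ], [ι], [λ]}; |τ_Q| = 5.

Equivalence classes: [η=κ], [θ], [ι], [λ].
Quotient map π: X → X/∼ sends η ↦ [η=κ], θ ↦ [θ], ι ↦ [ι], κ ↦ [η=κ], λ ↦ [λ].
For each subset V ⊆ X/∼, compute π^{-1}(V) ⊆ X and check whether π^{-1}(V) ∈ τ. V is open in τ_Q iff π^{-1}(V) ∈ τ.
  V = {}: π^{-1}(V) = ∅ ∈ τ ✓.
  V = {[η=κ]}: π^{-1}(V) = {η, κ} ∉ τ ✗.
  V = {[θ]}: π^{-1}(V) = {θ} ∉ τ ✗.
  V = {[η=κ], [θ]}: π^{-1}(V) = {η, θ, κ} ∉ τ ✗.
  V = {[ι]}: π^{-1}(V) = {ι} ∈ τ ✓.
  V = {[η=κ], [ι]}: π^{-1}(V) = {η, ι, κ} ∉ τ ✗.
  V = {[θ], [ι]}: π^{-1}(V) = {θ, ι} ∉ τ ✗.
  V = {[η=κ], [θ], [ι]}: π^{-1}(V) = {η, θ, ι, κ} ∈ τ ✓.
  V = {[λ]}: π^{-1}(V) = {λ} ∉ τ ✗.
  V = {[η=κ], [λ]}: π^{-1}(V) = {η, κ, λ} ∉ τ ✗.
  V = {[θ], [λ]}: π^{-1}(V) = {θ, λ} ∉ τ ✗.
  V = {[η=κ], [θ], [λ]}: π^{-1}(V) = {η, θ, κ, λ} ∉ τ ✗.
  V = {[ι], [λ]}: π^{-1}(V) = {ι, λ} ∈ τ ✓.
  V = {[η=κ], [ι], [λ]}: π^{-1}(V) = {η, ι, κ, λ} ∉ τ ✗.
  V = {[θ], [ι], [λ]}: π^{-1}(V) = {θ, ι, λ} ∉ τ ✗.
  V = {[η=κ], [θ], [ι], [λ]}: π^{-1}(V) = {η, θ, ι, κ, λ} ∈ τ ✓.
Open sets in the quotient: τ_Q = {{}, {[ι]}, {[η=κ], [θ], [ι]}, {[ι], [λ]}, {[η=κ], [θ], [ι], [λ]}} (5 elements).


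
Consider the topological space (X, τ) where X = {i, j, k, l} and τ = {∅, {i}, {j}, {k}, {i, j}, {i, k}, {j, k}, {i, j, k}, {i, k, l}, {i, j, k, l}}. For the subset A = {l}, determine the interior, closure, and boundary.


int(A) = ∅, cl(A) = {l}, ∂A = {l}.

Closed sets in (X, τ) are complements of opens:
  closed(X, τ) = {∅, {j}, {l}, {i, l}, {j, l}, {k, l}, {i, j, l}, {i, k, l}, {j, k, l}, {i, j, k, l}}.
int(A) = ⋃ {U ∈ τ : U ⊆ A}. Opens contained in A: ∅.
Taking the union of these: int(A) = ∅.
cl(A) = ⋂ {C closed : A ⊆ C}. Closed sets containing A: {l}, {i, l}, {j, l}, {k, l}, {i, j, l}, {i, k, l}, {j, k, l}, {i, j, k, l}.
Intersecting these: cl(A) = {l}.
∂A = cl(A) ∖ int(A) = {l} ∖ ∅ = {l}.


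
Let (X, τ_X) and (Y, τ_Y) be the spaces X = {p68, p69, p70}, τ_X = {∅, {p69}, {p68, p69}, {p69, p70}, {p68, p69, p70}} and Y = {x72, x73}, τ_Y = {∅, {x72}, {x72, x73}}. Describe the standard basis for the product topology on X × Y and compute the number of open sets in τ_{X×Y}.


Basis B = {∅ × ∅, {p69} × {x72}, {p68, p69} × {x72}, {p69} × {x72, x73}, {p69, p70} × {x72}, {p68, p69, p70} × {x72}, {p68, p69} × {x72, x73}, {p69, p70} × {x72, x73}, {p68, p69, p70} × {x72, x73}}; |τ_{X×Y}| = 14.

Enumerate products U × V with U ∈ τ_X, V ∈ τ_Y (deduplicated):
  ∅ × ∅ = {} (∅)
  {p69} × {x72} = {(p69,x72)}
  {p68, p69} × {x72} = {(p68,x72), (p69,x72)}
  {p69} × {x72, x73} = {(p69,x72), (p69,x73)}
  {p69, p70} × {x72} = {(p69,x72), (p70,x72)}
  {p68, p69, p70} × {x72} = {(p68,x72), (p69,x72), (p70,x72)}
  {p68, p69} × {x72, x73} = {(p68,x72), (p68,x73), (p69,x72), (p69,x73)}
  {p69, p70} × {x72, x73} = {(p69,x72), (p69,x73), (p70,x72), (p70,x73)}
  {p68, p69, p70} × {x72, x73} = {(p68,x72), (p68,x73), (p69,x72), (p69,x73), (p70,x72), (p70,x73)}
These 9 distinct sets form the basis B.
Close under arbitrary unions to get τ_{X×Y}; counting gives |τ_{X×Y}| = 14.


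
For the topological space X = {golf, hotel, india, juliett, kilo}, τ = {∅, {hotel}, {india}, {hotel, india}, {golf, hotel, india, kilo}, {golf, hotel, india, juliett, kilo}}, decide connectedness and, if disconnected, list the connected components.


(X, τ) is connected.

Find clopen sets (U ∈ τ with X ∖ U ∈ τ):
  U = ∅, X ∖ U = {golf, hotel, india, juliett, kilo} — both open, so U is clopen.
  U = {golf, hotel, india, juliett, kilo}, X ∖ U = ∅ — both open, so U is clopen.
Only trivial clopens (∅ and X) exist, so (X, τ) is connected.
Compute connected components by grouping points that agree on all clopens:
  component: {golf, hotel, india, juliett, kilo}


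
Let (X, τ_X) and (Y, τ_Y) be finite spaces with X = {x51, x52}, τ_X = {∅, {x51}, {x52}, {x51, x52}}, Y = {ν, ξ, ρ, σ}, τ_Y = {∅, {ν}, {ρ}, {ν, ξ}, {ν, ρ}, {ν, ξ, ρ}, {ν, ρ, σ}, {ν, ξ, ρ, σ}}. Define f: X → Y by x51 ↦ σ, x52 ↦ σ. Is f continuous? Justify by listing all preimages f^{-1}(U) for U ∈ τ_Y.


f IS continuous.

Compute f^{-1}(U) for each U ∈ τ_Y:
  U = ∅: f^{-1}(U) = ∅ ∈ τ_X ✓.
  U = {ν}: f^{-1}(U) = ∅ ∈ τ_X ✓.
  U = {ρ}: f^{-1}(U) = ∅ ∈ τ_X ✓.
  U = {ν, ξ}: f^{-1}(U) = ∅ ∈ τ_X ✓.
  U = {ν, ρ}: f^{-1}(U) = ∅ ∈ τ_X ✓.
  U = {ν, ξ, ρ}: f^{-1}(U) = ∅ ∈ τ_X ✓.
  U = {ν, ρ, σ}: f^{-1}(U) = {x51, x52} ∈ τ_X ✓.
  U = {ν, ξ, ρ, σ}: f^{-1}(U) = {x51, x52} ∈ τ_X ✓.
Every preimage lies in τ_X, so f IS continuous.


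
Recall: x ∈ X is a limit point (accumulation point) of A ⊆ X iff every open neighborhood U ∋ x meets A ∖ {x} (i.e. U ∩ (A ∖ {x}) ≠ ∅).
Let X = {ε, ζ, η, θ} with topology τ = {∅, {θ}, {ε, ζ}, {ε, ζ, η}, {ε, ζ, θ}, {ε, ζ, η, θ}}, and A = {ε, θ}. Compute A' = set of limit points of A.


A' = {ζ, η}

For each x ∈ X, list the open sets U ∈ τ with x ∈ U, then check whether U ∩ (A ∖ {x}) ≠ ∅ for every such U.
  x = ε: open {ε, ζ} ∋ x has {ε, ζ} ∩ (A ∖ {ε}) = ∅, so x is NOT a limit point.
  x = ζ: opens ∋ x are {ε, ζ}, {ε, ζ, η}, {ε, ζ, θ}, {ε, ζ, η, θ}; each meets A ∖ {ζ}, so x IS a limit point.
  x = η: opens ∋ x are {ε, ζ, η}, {ε, ζ, η, θ}; each meets A ∖ {η}, so x IS a limit point.
  x = θ: open {θ} ∋ x has {θ} ∩ (A ∖ {θ}) = ∅, so x is NOT a limit point.
Collecting: A' = {ζ, η}.


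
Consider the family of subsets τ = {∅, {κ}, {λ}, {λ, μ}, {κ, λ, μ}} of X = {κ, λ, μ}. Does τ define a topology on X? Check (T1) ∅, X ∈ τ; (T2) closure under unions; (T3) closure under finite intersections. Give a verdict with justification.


τ is NOT a topology on X.

Axiom (T1): ∅ ∈ τ? Yes; X ∈ τ? Yes.
Axiom (T2/T3): check pairwise unions and intersections of members of τ.
Counterexample for (T2): {κ} ∪ {λ} = {κ, λ} ∉ τ. Therefore τ is NOT a topology.


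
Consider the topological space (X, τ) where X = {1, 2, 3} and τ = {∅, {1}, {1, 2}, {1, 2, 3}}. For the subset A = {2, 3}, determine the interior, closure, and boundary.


int(A) = ∅, cl(A) = {2, 3}, ∂A = {2, 3}.

Closed sets in (X, τ) are complements of opens:
  closed(X, τ) = {∅, {3}, {2, 3}, {1, 2, 3}}.
int(A) = ⋃ {U ∈ τ : U ⊆ A}. Opens contained in A: ∅.
Taking the union of these: int(A) = ∅.
cl(A) = ⋂ {C closed : A ⊆ C}. Closed sets containing A: {2, 3}, {1, 2, 3}.
Intersecting these: cl(A) = {2, 3}.
∂A = cl(A) ∖ int(A) = {2, 3} ∖ ∅ = {2, 3}.


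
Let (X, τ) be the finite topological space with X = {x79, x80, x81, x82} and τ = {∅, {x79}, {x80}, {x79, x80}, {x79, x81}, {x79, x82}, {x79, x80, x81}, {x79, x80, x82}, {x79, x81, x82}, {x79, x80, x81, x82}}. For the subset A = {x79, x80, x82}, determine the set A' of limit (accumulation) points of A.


A' = {x81, x82}

For each x ∈ X, list the open sets U ∈ τ with x ∈ U, then check whether U ∩ (A ∖ {x}) ≠ ∅ for every such U.
  x = x79: open {x79} ∋ x has {x79} ∩ (A ∖ {x79}) = ∅, so x is NOT a limit point.
  x = x80: open {x80} ∋ x has {x80} ∩ (A ∖ {x80}) = ∅, so x is NOT a limit point.
  x = x81: opens ∋ x are {x79, x81}, {x79, x80, x81}, {x79, x81, x82}, {x79, x80, x81, x82}; each meets A ∖ {x81}, so x IS a limit point.
  x = x82: opens ∋ x are {x79, x82}, {x79, x80, x82}, {x79, x81, x82}, {x79, x80, x81, x82}; each meets A ∖ {x82}, so x IS a limit point.
Collecting: A' = {x81, x82}.


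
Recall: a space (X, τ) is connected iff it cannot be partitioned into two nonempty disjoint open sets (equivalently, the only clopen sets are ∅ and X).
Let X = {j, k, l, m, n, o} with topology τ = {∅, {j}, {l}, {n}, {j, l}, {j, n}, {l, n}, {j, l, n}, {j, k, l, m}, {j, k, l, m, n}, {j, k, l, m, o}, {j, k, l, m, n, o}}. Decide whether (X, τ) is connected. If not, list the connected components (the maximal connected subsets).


(X, τ) is disconnected; components = [{n}, {j, k, l, m, o}].

Find clopen sets (U ∈ τ with X ∖ U ∈ τ):
  U = ∅, X ∖ U = {j, k, l, m, n, o} — both open, so U is clopen.
  U = {n}, X ∖ U = {j, k, l, m, o} — both open, so U is clopen.
  U = {j, k, l, m, o}, X ∖ U = {n} — both open, so U is clopen.
  U = {j, k, l, m, n, o}, X ∖ U = ∅ — both open, so U is clopen.
Nontrivial clopen(s) exist: e.g. {n}. So (X, τ) is disconnected.
Compute connected components by grouping points that agree on all clopens:
  component: {n}
  component: {j, k, l, m, o}


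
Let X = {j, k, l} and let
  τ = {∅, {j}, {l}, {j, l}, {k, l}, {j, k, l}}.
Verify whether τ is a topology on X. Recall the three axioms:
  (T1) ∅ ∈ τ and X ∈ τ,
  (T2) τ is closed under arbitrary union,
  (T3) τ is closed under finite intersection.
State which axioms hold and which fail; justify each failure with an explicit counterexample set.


τ IS a topology on X.

Axiom (T1): ∅ ∈ τ? Yes; X ∈ τ? Yes.
Axiom (T2/T3): check pairwise unions and intersections of members of τ.
All pairwise intersections and unions checked — each lies in τ. Therefore τ satisfies (T1), (T2), (T3): it IS a topology on X.


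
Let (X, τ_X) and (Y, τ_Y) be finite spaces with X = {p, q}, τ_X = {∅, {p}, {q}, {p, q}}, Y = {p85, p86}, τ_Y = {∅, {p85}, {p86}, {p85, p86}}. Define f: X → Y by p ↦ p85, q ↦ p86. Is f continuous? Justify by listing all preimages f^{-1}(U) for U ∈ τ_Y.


f IS continuous.

Compute f^{-1}(U) for each U ∈ τ_Y:
  U = ∅: f^{-1}(U) = ∅ ∈ τ_X ✓.
  U = {p85}: f^{-1}(U) = {p} ∈ τ_X ✓.
  U = {p86}: f^{-1}(U) = {q} ∈ τ_X ✓.
  U = {p85, p86}: f^{-1}(U) = {p, q} ∈ τ_X ✓.
Every preimage lies in τ_X, so f IS continuous.


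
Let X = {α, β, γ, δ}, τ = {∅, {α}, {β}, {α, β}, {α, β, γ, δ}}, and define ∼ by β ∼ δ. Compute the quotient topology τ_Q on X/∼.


X/∼ = {[α], [β=δ], [γ]}; |τ_Q| = 3.

Equivalence classes: [α], [β=δ], [γ].
Quotient map π: X → X/∼ sends α ↦ [α], β ↦ [β=δ], γ ↦ [γ], δ ↦ [β=δ].
For each subset V ⊆ X/∼, compute π^{-1}(V) ⊆ X and check whether π^{-1}(V) ∈ τ. V is open in τ_Q iff π^{-1}(V) ∈ τ.
  V = {}: π^{-1}(V) = ∅ ∈ τ ✓.
  V = {[α]}: π^{-1}(V) = {α} ∈ τ ✓.
  V = {[β=δ]}: π^{-1}(V) = {β, δ} ∉ τ ✗.
  V = {[α], [β=δ]}: π^{-1}(V) = {α, β, δ} ∉ τ ✗.
  V = {[γ]}: π^{-1}(V) = {γ} ∉ τ ✗.
  V = {[α], [γ]}: π^{-1}(V) = {α, γ} ∉ τ ✗.
  V = {[β=δ], [γ]}: π^{-1}(V) = {β, γ, δ} ∉ τ ✗.
  V = {[α], [β=δ], [γ]}: π^{-1}(V) = {α, β, γ, δ} ∈ τ ✓.
Open sets in the quotient: τ_Q = {{}, {[α]}, {[α], [β=δ], [γ]}} (3 elements).


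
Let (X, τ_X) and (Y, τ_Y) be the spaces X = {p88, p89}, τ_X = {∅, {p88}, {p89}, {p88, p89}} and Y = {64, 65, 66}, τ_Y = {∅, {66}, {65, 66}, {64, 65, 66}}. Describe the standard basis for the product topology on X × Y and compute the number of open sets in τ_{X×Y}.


Basis B = {∅ × ∅, {p88} × {66}, {p89} × {66}, {p88} × {65, 66}, {p88, p89} × {66}, {p89} × {65, 66}, {p88} × {64, 65, 66}, {p89} × {64, 65, 66}, {p88, p89} × {65, 66}, {p88, p89} × {64, 65, 66}}; |τ_{X×Y}| = 16.

Enumerate products U × V with U ∈ τ_X, V ∈ τ_Y (deduplicated):
  ∅ × ∅ = {} (∅)
  {p88} × {66} = {(p88,66)}
  {p89} × {66} = {(p89,66)}
  {p88} × {65, 66} = {(p88,65), (p88,66)}
  {p88, p89} × {66} = {(p88,66), (p89,66)}
  {p89} × {65, 66} = {(p89,65), (p89,66)}
  {p88} × {64, 65, 66} = {(p88,64), (p88,65), (p88,66)}
  {p89} × {64, 65, 66} = {(p89,64), (p89,65), (p89,66)}
  {p88, p89} × {65, 66} = {(p88,65), (p88,66), (p89,65), (p89,66)}
  {p88, p89} × {64, 65, 66} = {(p88,64), (p88,65), (p88,66), (p89,64), (p89,65), (p89,66)}
These 10 distinct sets form the basis B.
Close under arbitrary unions to get τ_{X×Y}; counting gives |τ_{X×Y}| = 16.


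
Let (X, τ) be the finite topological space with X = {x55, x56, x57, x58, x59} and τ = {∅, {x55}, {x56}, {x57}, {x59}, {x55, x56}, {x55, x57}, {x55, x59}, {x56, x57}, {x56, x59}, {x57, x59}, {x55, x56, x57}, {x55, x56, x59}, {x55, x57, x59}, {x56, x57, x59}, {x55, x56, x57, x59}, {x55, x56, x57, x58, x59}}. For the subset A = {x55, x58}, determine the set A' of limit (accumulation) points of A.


A' = {x58}

For each x ∈ X, list the open sets U ∈ τ with x ∈ U, then check whether U ∩ (A ∖ {x}) ≠ ∅ for every such U.
  x = x55: open {x55} ∋ x has {x55} ∩ (A ∖ {x55}) = ∅, so x is NOT a limit point.
  x = x56: open {x56} ∋ x has {x56} ∩ (A ∖ {x56}) = ∅, so x is NOT a limit point.
  x = x57: open {x57} ∋ x has {x57} ∩ (A ∖ {x57}) = ∅, so x is NOT a limit point.
  x = x58: opens ∋ x are {x55, x56, x57, x58, x59}; each meets A ∖ {x58}, so x IS a limit point.
  x = x59: open {x59} ∋ x has {x59} ∩ (A ∖ {x59}) = ∅, so x is NOT a limit point.
Collecting: A' = {x58}.


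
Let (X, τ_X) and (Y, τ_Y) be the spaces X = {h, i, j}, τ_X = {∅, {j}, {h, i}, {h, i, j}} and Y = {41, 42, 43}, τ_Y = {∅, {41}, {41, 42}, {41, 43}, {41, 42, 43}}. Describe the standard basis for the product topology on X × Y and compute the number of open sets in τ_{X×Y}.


Basis B = {∅ × ∅, {j} × {41}, {h, i} × {41}, {j} × {41, 42}, {j} × {41, 43}, {h, i, j} × {41}, {j} × {41, 42, 43}, {h, i} × {41, 42}, {h, i} × {41, 43}, {h, i} × {41, 42, 43}, {h, i, j} × {41, 42}, {h, i, j} × {41, 43}, {h, i, j} × {41, 42, 43}}; |τ_{X×Y}| = 25.

Enumerate products U × V with U ∈ τ_X, V ∈ τ_Y (deduplicated):
  ∅ × ∅ = {} (∅)
  {j} × {41} = {(j,41)}
  {h, i} × {41} = {(h,41), (i,41)}
  {j} × {41, 42} = {(j,41), (j,42)}
  {j} × {41, 43} = {(j,41), (j,43)}
  {h, i, j} × {41} = {(h,41), (i,41), (j,41)}
  {j} × {41, 42, 43} = {(j,41), (j,42), (j,43)}
  {h, i} × {41, 42} = {(h,41), (h,42), (i,41), (i,42)}
  {h, i} × {41, 43} = {(h,41), (h,43), (i,41), (i,43)}
  {h, i} × {41, 42, 43} = {(h,41), (h,42), (h,43), (i,41), (i,42), (i,43)}
  {h, i, j} × {41, 42} = {(h,41), (h,42), (i,41), (i,42), (j,41), (j,42)}
  {h, i, j} × {41, 43} = {(h,41), (h,43), (i,41), (i,43), (j,41), (j,43)}
  {h, i, j} × {41, 42, 43} = {(h,41), (h,42), (h,43), (i,41), (i,42), (i,43), (j,41), (j,42), (j,43)}
These 13 distinct sets form the basis B.
Close under arbitrary unions to get τ_{X×Y}; counting gives |τ_{X×Y}| = 25.


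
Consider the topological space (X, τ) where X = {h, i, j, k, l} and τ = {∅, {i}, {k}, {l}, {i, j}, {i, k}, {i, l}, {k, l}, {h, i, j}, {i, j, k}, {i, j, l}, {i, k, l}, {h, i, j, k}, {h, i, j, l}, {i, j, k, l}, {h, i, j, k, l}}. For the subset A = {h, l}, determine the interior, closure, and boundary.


int(A) = {l}, cl(A) = {h, l}, ∂A = {h}.

Closed sets in (X, τ) are complements of opens:
  closed(X, τ) = {∅, {h}, {k}, {l}, {h, j}, {h, k}, {h, l}, {k, l}, {h, i, j}, {h, j, k}, {h, j, l}, {h, k, l}, {h, i, j, k}, {h, i, j, l}, {h, j, k, l}, {h, i, j, k, l}}.
int(A) = ⋃ {U ∈ τ : U ⊆ A}. Opens contained in A: ∅, {l}.
Taking the union of these: int(A) = {l}.
cl(A) = ⋂ {C closed : A ⊆ C}. Closed sets containing A: {h, l}, {h, j, l}, {h, k, l}, {h, i, j, l}, {h, j, k, l}, {h, i, j, k, l}.
Intersecting these: cl(A) = {h, l}.
∂A = cl(A) ∖ int(A) = {h, l} ∖ {l} = {h}.


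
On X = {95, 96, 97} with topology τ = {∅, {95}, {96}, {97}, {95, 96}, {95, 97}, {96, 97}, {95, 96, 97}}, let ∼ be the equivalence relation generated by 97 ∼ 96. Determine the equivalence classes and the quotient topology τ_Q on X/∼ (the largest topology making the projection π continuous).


X/∼ = {[95], [96=97]}; |τ_Q| = 4.

Equivalence classes: [95], [96=97].
Quotient map π: X → X/∼ sends 95 ↦ [95], 96 ↦ [96=97], 97 ↦ [96=97].
For each subset V ⊆ X/∼, compute π^{-1}(V) ⊆ X and check whether π^{-1}(V) ∈ τ. V is open in τ_Q iff π^{-1}(V) ∈ τ.
  V = {}: π^{-1}(V) = ∅ ∈ τ ✓.
  V = {[95]}: π^{-1}(V) = {95} ∈ τ ✓.
  V = {[96=97]}: π^{-1}(V) = {96, 97} ∈ τ ✓.
  V = {[95], [96=97]}: π^{-1}(V) = {95, 96, 97} ∈ τ ✓.
Open sets in the quotient: τ_Q = {{}, {[95]}, {[96=97]}, {[95], [96=97]}} (4 elements).


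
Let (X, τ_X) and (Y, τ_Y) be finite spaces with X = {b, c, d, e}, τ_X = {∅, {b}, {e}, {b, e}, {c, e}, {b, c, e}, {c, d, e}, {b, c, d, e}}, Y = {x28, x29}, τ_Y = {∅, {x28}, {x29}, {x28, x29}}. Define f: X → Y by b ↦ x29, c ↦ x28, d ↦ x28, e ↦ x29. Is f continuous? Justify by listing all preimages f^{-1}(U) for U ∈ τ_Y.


f is NOT continuous.

Compute f^{-1}(U) for each U ∈ τ_Y:
  U = ∅: f^{-1}(U) = ∅ ∈ τ_X ✓.
  U = {x28}: f^{-1}(U) = {c, d} ∉ τ_X ✗.
  U = {x29}: f^{-1}(U) = {b, e} ∈ τ_X ✓.
  U = {x28, x29}: f^{-1}(U) = {b, c, d, e} ∈ τ_X ✓.
Found U = {x28} with f^{-1}(U) = {c, d} not in τ_X. Therefore f is NOT continuous.


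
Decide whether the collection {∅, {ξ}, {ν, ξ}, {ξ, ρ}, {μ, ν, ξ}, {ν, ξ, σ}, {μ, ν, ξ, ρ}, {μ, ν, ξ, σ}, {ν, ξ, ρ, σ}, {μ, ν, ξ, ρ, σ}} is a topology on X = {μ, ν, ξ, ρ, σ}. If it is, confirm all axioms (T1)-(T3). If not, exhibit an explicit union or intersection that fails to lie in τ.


τ is NOT a topology on X.

Axiom (T1): ∅ ∈ τ? Yes; X ∈ τ? Yes.
Axiom (T2/T3): check pairwise unions and intersections of members of τ.
Counterexample for (T2): {ν, ξ} ∪ {ξ, ρ} = {ν, ξ, ρ} ∉ τ. Therefore τ is NOT a topology.


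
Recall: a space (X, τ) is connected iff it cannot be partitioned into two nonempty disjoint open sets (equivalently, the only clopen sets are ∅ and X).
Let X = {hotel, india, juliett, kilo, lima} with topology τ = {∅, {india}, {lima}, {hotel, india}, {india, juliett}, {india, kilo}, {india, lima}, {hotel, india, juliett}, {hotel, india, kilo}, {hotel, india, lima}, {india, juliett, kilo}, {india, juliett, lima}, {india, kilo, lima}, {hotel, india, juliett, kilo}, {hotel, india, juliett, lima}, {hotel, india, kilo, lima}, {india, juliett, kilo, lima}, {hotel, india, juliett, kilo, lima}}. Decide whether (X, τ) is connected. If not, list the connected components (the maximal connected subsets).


(X, τ) is disconnected; components = [{lima}, {hotel, india, juliett, kilo}].

Find clopen sets (U ∈ τ with X ∖ U ∈ τ):
  U = ∅, X ∖ U = {hotel, india, juliett, kilo, lima} — both open, so U is clopen.
  U = {lima}, X ∖ U = {hotel, india, juliett, kilo} — both open, so U is clopen.
  U = {hotel, india, juliett, kilo}, X ∖ U = {lima} — both open, so U is clopen.
  U = {hotel, india, juliett, kilo, lima}, X ∖ U = ∅ — both open, so U is clopen.
Nontrivial clopen(s) exist: e.g. {lima}. So (X, τ) is disconnected.
Compute connected components by grouping points that agree on all clopens:
  component: {lima}
  component: {hotel, india, juliett, kilo}


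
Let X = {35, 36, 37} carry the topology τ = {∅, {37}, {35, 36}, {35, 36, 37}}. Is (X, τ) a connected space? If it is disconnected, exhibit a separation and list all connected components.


(X, τ) is disconnected; components = [{37}, {35, 36}].

Find clopen sets (U ∈ τ with X ∖ U ∈ τ):
  U = ∅, X ∖ U = {35, 36, 37} — both open, so U is clopen.
  U = {37}, X ∖ U = {35, 36} — both open, so U is clopen.
  U = {35, 36}, X ∖ U = {37} — both open, so U is clopen.
  U = {35, 36, 37}, X ∖ U = ∅ — both open, so U is clopen.
Nontrivial clopen(s) exist: e.g. {35, 36}. So (X, τ) is disconnected.
Compute connected components by grouping points that agree on all clopens:
  component: {37}
  component: {35, 36}


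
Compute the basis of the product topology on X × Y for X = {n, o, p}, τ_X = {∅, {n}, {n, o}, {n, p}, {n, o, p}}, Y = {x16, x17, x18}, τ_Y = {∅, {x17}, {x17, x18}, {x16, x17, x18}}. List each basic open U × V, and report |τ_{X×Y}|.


Basis B = {∅ × ∅, {n} × {x17}, {n} × {x17, x18}, {n, o} × {x17}, {n, p} × {x17}, {n} × {x16, x17, x18}, {n, o, p} × {x17}, {n, o} × {x17, x18}, {n, p} × {x17, x18}, {n, o} × {x16, x17, x18}, {n, p} × {x16, x17, x18}, {n, o, p} × {x17, x18}, {n, o, p} × {x16, x17, x18}}; |τ_{X×Y}| = 30.

Enumerate products U × V with U ∈ τ_X, V ∈ τ_Y (deduplicated):
  ∅ × ∅ = {} (∅)
  {n} × {x17} = {(n,x17)}
  {n} × {x17, x18} = {(n,x17), (n,x18)}
  {n, o} × {x17} = {(n,x17), (o,x17)}
  {n, p} × {x17} = {(n,x17), (p,x17)}
  {n} × {x16, x17, x18} = {(n,x16), (n,x17), (n,x18)}
  {n, o, p} × {x17} = {(n,x17), (o,x17), (p,x17)}
  {n, o} × {x17, x18} = {(n,x17), (n,x18), (o,x17), (o,x18)}
  {n, p} × {x17, x18} = {(n,x17), (n,x18), (p,x17), (p,x18)}
  {n, o} × {x16, x17, x18} = {(n,x16), (n,x17), (n,x18), (o,x16), (o,x17), (o,x18)}
  {n, p} × {x16, x17, x18} = {(n,x16), (n,x17), (n,x18), (p,x16), (p,x17), (p,x18)}
  {n, o, p} × {x17, x18} = {(n,x17), (n,x18), (o,x17), (o,x18), (p,x17), (p,x18)}
  {n, o, p} × {x16, x17, x18} = {(n,x16), (n,x17), (n,x18), (o,x16), (o,x17), (o,x18), (p,x16), (p,x17), (p,x18)}
These 13 distinct sets form the basis B.
Close under arbitrary unions to get τ_{X×Y}; counting gives |τ_{X×Y}| = 30.
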